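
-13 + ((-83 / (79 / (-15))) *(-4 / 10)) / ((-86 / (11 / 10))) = -438871 / 33970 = -12.92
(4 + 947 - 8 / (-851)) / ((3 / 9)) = 2427927 / 851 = 2853.03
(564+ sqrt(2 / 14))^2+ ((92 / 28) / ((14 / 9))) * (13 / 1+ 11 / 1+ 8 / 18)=1128 * sqrt(7) / 7+ 15589241 / 49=318574.12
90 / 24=15 / 4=3.75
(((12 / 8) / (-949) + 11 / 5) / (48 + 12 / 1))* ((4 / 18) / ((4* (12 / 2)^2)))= 0.00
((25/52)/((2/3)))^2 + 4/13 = 8953/10816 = 0.83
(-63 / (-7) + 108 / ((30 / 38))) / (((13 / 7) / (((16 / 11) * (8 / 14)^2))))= 186624 / 5005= 37.29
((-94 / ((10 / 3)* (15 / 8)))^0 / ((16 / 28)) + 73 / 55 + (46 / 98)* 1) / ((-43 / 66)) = -114699 / 21070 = -5.44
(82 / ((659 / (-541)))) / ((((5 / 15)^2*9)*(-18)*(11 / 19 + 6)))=421439 / 741375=0.57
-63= -63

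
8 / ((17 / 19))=152 / 17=8.94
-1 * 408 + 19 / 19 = -407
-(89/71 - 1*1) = -18/71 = -0.25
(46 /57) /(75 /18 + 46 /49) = 4508 /28519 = 0.16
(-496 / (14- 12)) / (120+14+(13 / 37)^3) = -12561944 / 6789699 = -1.85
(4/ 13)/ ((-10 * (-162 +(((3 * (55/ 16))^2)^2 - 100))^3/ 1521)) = -65865144550293504/ 1897754526589820946437995285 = -0.00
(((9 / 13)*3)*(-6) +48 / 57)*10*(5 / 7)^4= -2562500 / 84721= -30.25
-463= -463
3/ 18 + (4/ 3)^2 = 35/ 18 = 1.94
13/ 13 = 1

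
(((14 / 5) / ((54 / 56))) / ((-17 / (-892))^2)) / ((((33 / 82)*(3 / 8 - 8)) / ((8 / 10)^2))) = -3273705422848 / 1963429875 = -1667.34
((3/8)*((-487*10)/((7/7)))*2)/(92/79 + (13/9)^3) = -420702255/481262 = -874.16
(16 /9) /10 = 8 /45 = 0.18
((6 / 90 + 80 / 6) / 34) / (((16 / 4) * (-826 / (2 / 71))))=-67 / 19939640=-0.00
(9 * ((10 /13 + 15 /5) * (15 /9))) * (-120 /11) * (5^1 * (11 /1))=-441000 /13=-33923.08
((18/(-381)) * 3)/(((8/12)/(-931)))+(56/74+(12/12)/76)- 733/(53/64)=-12992510541/18927572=-686.43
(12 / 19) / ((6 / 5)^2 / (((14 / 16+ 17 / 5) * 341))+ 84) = 5115 / 680303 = 0.01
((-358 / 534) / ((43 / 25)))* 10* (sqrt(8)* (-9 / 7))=268500* sqrt(2) / 26789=14.17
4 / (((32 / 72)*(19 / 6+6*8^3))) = 54 / 18451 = 0.00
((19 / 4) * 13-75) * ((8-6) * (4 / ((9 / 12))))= -424 / 3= -141.33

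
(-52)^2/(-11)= -2704/11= -245.82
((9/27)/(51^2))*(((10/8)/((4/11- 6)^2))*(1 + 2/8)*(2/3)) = 0.00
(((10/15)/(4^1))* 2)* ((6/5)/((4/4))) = 2/5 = 0.40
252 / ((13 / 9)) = 2268 / 13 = 174.46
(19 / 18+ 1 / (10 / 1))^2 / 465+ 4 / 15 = 253804 / 941625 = 0.27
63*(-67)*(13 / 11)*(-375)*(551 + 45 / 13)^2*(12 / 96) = 10279836063000 / 143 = 71886965475.52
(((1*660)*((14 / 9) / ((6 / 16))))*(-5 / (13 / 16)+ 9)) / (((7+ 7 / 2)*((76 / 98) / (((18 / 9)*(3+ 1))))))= 51054080 / 6669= 7655.43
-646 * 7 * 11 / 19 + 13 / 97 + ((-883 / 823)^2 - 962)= -235124833430 / 65700913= -3578.71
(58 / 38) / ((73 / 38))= 58 / 73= 0.79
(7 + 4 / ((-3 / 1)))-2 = 11 / 3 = 3.67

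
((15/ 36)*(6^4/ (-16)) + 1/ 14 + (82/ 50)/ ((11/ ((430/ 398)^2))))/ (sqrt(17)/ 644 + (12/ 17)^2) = -251903729343172032/ 3745621151472629 + 785026071646143*sqrt(17)/ 3745621151472629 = -66.39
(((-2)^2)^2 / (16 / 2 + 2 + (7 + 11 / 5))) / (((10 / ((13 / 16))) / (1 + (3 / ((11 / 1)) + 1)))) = 325 / 2112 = 0.15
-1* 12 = -12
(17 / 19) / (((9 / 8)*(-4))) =-34 / 171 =-0.20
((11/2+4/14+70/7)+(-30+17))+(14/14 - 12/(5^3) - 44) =-70543/1750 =-40.31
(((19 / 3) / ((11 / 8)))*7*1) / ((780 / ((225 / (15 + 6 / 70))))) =23275 / 37752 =0.62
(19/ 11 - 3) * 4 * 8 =-448/ 11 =-40.73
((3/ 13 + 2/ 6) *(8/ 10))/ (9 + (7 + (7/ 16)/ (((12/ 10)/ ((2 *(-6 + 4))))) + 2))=704/ 25805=0.03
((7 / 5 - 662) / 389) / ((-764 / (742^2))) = 454628223 / 371495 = 1223.78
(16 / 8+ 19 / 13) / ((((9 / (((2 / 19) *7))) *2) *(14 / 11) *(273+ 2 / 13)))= 55 / 134938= 0.00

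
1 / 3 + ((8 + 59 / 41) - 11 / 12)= 4357 / 492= 8.86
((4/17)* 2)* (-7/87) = -56/1479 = -0.04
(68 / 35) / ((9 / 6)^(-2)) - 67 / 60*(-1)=461 / 84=5.49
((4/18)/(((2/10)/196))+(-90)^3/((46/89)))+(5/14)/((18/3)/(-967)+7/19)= -5439622669069/3857238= -1410237.76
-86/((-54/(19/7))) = 817/189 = 4.32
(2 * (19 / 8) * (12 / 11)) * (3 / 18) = 19 / 22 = 0.86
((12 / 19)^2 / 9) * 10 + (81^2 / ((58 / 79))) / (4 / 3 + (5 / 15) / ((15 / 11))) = 5664.44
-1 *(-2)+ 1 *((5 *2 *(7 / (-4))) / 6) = -11 / 12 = -0.92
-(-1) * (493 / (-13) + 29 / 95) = -46458 / 1235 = -37.62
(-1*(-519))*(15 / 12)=648.75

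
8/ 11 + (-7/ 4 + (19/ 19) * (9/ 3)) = 87/ 44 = 1.98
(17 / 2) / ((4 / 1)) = 17 / 8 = 2.12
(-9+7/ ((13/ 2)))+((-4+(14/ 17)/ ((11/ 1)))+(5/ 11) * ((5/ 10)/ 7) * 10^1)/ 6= -290077/ 34034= -8.52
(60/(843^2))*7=140/236883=0.00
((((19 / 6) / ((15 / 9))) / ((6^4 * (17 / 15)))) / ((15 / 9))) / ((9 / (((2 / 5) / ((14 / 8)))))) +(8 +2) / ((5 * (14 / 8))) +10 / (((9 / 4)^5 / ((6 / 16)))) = 282925417 / 234227700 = 1.21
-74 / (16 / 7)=-32.38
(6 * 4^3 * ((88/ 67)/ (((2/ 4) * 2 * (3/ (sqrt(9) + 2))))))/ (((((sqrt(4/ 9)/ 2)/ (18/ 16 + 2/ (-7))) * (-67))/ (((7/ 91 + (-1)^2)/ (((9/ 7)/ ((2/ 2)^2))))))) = -4632320/ 175071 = -26.46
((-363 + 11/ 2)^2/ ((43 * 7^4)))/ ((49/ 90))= 2.27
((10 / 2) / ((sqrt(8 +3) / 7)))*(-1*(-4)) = 140*sqrt(11) / 11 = 42.21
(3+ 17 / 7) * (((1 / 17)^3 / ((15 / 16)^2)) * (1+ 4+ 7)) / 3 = 38912 / 7737975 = 0.01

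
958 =958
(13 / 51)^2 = 169 / 2601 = 0.06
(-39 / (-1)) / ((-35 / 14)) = -78 / 5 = -15.60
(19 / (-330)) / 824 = -19 / 271920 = -0.00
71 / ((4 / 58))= 2059 / 2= 1029.50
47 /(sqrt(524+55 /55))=47*sqrt(21) /105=2.05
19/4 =4.75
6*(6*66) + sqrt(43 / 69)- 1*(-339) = sqrt(2967) / 69 + 2715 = 2715.79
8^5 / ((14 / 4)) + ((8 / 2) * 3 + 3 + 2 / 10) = 328212 / 35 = 9377.49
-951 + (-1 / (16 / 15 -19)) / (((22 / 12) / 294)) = -2787549 / 2959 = -942.06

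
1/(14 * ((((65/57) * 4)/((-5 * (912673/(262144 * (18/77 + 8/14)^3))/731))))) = -3392846362059/4749694827757568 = -0.00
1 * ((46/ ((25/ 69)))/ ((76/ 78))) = 61893/ 475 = 130.30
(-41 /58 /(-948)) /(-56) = -41 /3079104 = -0.00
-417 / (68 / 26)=-5421 / 34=-159.44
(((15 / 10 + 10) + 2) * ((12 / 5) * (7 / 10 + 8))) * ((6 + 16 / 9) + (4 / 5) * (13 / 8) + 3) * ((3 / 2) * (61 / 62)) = 5024.36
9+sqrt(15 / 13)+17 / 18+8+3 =22.02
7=7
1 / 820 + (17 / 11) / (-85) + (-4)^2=144167 / 9020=15.98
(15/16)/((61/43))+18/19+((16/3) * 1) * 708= 70051967/18544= 3777.61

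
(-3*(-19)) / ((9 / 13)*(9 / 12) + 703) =2964 / 36583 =0.08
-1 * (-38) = 38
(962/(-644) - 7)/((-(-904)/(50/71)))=-0.01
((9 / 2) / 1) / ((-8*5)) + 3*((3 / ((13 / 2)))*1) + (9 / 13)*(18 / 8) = 2943 / 1040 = 2.83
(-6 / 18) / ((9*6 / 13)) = -13 / 162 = -0.08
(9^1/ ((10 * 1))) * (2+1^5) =27/ 10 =2.70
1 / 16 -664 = -10623 / 16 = -663.94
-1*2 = -2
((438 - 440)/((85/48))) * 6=-6.78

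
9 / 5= 1.80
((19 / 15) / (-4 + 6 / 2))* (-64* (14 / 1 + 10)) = 9728 / 5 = 1945.60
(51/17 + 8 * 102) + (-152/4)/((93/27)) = 807.97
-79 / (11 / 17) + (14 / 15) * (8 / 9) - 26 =-218683 / 1485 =-147.26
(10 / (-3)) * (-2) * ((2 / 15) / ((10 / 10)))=8 / 9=0.89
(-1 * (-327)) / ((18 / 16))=872 / 3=290.67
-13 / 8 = -1.62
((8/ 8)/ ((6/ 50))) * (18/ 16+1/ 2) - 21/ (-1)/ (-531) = 13.50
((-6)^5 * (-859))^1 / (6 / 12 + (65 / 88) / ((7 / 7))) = 587803392 / 109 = 5392691.67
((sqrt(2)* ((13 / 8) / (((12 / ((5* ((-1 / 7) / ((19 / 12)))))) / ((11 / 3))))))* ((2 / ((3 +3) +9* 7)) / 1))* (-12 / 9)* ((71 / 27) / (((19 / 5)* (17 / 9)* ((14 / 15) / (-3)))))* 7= -0.10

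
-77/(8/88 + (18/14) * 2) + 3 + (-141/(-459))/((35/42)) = -53432/2091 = -25.55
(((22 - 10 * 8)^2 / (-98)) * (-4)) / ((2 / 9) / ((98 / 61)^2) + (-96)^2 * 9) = 5934096 / 3584677513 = 0.00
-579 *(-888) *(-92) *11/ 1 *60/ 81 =-1156270720/ 3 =-385423573.33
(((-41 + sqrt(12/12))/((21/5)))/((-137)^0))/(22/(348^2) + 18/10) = -20184000/3815161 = -5.29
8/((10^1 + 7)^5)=8/1419857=0.00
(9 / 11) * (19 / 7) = 171 / 77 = 2.22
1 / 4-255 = -1019 / 4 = -254.75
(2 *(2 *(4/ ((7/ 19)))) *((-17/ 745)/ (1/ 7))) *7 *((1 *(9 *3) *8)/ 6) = -1302336/ 745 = -1748.10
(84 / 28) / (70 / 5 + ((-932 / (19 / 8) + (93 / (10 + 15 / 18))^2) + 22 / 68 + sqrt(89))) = -6802790223194550 / 689597768486685061 - 22348054267500*sqrt(89) / 689597768486685061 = -0.01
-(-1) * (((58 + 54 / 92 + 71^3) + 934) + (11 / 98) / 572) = 42066371643 / 117208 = 358903.59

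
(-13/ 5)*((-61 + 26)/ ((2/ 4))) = 182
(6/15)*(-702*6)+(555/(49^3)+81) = -943424556/588245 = -1603.80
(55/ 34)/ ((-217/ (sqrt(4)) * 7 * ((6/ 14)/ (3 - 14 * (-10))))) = -7865/ 11067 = -0.71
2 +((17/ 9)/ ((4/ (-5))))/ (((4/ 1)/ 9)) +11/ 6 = -71/ 48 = -1.48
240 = 240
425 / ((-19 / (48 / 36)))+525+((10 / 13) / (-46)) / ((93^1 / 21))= 261615530 / 528333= 495.17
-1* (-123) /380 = 123 /380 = 0.32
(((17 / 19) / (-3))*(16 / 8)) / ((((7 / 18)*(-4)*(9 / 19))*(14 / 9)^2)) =459 / 1372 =0.33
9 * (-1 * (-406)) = 3654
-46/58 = -23/29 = -0.79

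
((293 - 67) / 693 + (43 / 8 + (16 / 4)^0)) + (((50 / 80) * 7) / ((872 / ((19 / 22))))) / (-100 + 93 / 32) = 6.70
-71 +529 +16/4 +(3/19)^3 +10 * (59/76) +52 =521.77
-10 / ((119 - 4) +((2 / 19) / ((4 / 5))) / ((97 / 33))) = -7372 / 84811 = -0.09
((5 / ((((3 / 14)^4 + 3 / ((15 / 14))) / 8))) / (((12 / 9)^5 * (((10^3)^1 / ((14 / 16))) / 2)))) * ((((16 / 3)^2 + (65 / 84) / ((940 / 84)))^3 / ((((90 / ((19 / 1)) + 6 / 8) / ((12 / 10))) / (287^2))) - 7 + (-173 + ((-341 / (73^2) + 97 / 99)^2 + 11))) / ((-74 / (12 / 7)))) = -289983387117147501876882594618283 / 5056196735736200547126993920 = -57352.08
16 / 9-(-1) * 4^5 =9232 / 9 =1025.78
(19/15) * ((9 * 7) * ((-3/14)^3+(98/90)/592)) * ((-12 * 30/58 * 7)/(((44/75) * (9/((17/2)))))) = 118061345/2643872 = 44.65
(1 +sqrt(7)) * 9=9 +9 * sqrt(7)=32.81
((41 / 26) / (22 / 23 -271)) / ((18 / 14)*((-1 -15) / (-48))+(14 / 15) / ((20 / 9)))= -165025 / 23980671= -0.01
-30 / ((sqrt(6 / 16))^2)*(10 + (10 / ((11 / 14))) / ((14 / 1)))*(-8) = 76800 / 11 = 6981.82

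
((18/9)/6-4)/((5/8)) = -88/15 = -5.87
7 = 7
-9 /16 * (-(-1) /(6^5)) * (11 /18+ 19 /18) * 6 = -5 /6912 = -0.00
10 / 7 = 1.43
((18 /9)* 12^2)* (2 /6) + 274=370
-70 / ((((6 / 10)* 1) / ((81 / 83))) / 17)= -160650 / 83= -1935.54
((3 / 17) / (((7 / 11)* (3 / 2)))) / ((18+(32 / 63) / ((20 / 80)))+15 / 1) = 198 / 37519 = 0.01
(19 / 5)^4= 130321 / 625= 208.51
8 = 8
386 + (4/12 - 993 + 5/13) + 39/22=-518669/858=-604.51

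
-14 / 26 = -7 / 13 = -0.54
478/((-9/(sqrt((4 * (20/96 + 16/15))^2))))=-4063/15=-270.87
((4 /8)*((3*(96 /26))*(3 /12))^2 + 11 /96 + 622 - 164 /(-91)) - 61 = 566.75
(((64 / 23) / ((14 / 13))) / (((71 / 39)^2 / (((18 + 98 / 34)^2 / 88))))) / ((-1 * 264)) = -164775 / 11260018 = -0.01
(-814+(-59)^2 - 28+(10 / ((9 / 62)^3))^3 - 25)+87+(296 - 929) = 13537087347449123252 / 387420489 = 34941588614.46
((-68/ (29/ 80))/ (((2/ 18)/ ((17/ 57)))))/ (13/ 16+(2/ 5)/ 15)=-332928000/ 554857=-600.02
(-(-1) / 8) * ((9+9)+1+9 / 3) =11 / 4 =2.75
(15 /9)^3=125 /27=4.63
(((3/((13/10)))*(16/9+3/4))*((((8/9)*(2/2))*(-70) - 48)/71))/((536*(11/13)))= -28210/1412829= -0.02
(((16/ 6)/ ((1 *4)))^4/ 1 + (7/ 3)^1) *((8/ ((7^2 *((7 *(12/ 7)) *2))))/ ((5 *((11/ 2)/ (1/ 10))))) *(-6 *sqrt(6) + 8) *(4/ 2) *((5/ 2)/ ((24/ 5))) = 205/ 392931 - 205 *sqrt(6)/ 523908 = -0.00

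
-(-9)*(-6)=-54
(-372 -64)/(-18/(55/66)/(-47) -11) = 41.36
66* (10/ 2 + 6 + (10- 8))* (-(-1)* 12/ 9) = 1144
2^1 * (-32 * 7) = -448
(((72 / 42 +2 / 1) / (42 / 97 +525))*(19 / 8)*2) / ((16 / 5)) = 0.01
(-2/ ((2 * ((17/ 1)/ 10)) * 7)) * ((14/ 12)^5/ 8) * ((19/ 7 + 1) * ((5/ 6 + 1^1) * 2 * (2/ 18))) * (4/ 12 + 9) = -1716715/ 5353776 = -0.32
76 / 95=4 / 5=0.80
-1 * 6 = -6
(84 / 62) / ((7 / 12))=72 / 31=2.32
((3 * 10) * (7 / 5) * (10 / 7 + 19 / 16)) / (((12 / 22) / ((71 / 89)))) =228833 / 1424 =160.70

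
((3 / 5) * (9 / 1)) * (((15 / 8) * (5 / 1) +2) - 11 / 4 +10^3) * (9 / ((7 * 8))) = 1960767 / 2240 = 875.34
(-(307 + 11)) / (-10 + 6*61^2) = -159 / 11158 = -0.01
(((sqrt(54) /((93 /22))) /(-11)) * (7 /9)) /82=-7 * sqrt(6) /11439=-0.00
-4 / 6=-0.67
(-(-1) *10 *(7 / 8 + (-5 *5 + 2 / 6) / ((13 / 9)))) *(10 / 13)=-42125 / 338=-124.63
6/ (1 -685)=-1/ 114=-0.01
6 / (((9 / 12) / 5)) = 40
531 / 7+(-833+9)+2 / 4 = -10467 / 14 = -747.64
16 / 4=4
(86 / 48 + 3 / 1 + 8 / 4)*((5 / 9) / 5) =163 / 216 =0.75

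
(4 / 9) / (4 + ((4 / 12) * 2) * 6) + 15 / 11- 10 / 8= 67 / 396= 0.17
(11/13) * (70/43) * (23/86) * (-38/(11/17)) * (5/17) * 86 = -547.23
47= 47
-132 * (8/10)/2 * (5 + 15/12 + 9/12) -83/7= -13351/35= -381.46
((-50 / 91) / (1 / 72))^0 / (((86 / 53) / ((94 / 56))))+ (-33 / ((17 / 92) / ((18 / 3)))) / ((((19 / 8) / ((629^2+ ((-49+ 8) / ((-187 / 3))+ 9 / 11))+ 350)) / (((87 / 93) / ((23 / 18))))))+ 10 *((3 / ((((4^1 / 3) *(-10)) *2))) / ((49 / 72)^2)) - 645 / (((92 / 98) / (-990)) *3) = -130573464.32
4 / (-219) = -4 / 219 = -0.02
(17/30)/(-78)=-17/2340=-0.01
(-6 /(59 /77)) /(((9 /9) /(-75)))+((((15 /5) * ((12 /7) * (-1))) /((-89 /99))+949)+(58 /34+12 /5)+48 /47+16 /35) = 45451020064 /29368843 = 1547.59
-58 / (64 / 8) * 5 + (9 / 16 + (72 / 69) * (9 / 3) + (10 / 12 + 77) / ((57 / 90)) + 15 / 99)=20879113 / 230736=90.49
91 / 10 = 9.10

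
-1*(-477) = 477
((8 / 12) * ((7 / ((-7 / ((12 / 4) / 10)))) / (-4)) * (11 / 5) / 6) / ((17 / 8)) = 0.01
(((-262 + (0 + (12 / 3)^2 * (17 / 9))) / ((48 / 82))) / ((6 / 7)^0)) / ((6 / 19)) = -812497 / 648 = -1253.85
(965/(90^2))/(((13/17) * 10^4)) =3281/210600000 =0.00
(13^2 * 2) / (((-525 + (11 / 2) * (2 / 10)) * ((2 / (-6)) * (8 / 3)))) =45 / 62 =0.73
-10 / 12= -5 / 6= -0.83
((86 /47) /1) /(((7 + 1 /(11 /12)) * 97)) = 946 /405751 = 0.00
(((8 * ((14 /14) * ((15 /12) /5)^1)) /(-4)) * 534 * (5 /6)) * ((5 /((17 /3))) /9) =-2225 /102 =-21.81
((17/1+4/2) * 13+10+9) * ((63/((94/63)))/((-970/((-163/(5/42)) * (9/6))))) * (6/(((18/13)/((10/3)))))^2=22619998674/4559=4961614.10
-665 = -665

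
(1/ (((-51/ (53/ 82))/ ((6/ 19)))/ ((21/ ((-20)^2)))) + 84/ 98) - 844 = -31264082191/ 37080400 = -843.14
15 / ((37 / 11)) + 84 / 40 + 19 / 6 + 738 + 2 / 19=7885882 / 10545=747.83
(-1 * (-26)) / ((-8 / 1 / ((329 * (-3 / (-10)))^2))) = -12664197 / 400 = -31660.49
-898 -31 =-929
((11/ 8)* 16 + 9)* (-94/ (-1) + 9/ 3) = 3007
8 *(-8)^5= -262144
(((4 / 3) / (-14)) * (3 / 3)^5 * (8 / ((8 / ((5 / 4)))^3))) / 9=-125 / 387072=-0.00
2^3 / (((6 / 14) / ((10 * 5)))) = 2800 / 3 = 933.33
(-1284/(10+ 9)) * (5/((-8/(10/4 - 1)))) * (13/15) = 4173/76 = 54.91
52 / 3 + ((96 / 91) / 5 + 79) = 131783 / 1365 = 96.54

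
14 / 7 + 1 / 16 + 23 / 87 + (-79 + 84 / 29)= -102697 / 1392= -73.78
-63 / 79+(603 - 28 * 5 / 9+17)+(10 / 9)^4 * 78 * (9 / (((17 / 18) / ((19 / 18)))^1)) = 587259587 / 326349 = 1799.48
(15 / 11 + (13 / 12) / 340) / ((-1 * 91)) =-61343 / 4084080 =-0.02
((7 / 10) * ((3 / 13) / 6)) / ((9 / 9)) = 7 / 260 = 0.03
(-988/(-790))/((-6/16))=-3952/1185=-3.34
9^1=9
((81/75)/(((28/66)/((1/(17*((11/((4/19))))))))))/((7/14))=324/56525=0.01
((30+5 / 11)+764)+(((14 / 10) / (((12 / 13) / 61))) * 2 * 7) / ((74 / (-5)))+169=4278085 / 4884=875.94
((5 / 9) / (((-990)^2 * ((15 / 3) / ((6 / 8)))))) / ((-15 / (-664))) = 83 / 22052250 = 0.00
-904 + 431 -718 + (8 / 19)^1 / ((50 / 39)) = -565569 / 475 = -1190.67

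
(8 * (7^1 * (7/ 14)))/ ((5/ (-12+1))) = -61.60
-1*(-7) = 7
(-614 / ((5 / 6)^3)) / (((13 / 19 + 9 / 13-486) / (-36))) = -589646304 / 7481375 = -78.82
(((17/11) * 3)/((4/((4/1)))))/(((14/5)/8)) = 1020/77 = 13.25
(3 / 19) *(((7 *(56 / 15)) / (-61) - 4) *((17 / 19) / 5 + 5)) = -1993584 / 550525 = -3.62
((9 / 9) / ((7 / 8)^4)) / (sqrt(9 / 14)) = 4096 * sqrt(14) / 7203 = 2.13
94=94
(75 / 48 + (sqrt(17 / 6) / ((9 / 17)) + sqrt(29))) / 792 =25 / 12672 + 17*sqrt(102) / 42768 + sqrt(29) / 792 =0.01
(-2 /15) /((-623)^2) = -2 /5821935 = -0.00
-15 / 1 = -15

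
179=179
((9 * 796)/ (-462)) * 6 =-93.04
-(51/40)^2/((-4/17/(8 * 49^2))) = 106165017/800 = 132706.27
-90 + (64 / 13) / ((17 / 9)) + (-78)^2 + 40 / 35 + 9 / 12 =37118713 / 6188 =5998.50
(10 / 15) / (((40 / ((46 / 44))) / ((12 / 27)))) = 23 / 2970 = 0.01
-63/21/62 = -3/62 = -0.05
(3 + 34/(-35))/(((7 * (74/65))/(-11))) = -2.80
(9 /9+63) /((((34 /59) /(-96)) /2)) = -362496 /17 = -21323.29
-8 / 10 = -4 / 5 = -0.80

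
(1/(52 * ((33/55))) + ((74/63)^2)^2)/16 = 1585556887/13106463552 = 0.12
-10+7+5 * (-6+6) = -3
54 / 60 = 9 / 10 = 0.90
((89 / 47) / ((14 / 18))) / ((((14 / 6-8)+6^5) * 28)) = 2403 / 214740932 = 0.00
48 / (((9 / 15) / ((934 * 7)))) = 523040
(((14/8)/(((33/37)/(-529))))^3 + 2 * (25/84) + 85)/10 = -18003805609062157/160997760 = -111826435.41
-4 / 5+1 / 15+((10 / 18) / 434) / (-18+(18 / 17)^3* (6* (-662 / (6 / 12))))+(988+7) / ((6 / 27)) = 4058370087493201 / 906540454260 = 4476.77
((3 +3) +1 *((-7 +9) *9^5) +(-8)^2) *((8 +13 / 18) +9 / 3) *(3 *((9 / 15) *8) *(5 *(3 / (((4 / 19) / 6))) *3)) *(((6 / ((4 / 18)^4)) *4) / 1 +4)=251864801103384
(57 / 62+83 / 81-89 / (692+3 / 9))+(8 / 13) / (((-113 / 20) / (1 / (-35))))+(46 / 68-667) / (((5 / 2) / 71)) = -1112966311730549 / 58819356414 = -18921.77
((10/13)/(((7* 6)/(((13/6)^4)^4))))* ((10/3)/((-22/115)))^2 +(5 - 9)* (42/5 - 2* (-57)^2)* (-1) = 414709741143218960151037/322579812368056320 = 1285603.52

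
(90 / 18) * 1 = 5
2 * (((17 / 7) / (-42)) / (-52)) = 17 / 7644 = 0.00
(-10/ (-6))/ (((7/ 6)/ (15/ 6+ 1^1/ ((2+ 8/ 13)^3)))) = 71755/ 19652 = 3.65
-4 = -4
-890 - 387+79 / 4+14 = -4973 / 4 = -1243.25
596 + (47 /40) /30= 715247 /1200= 596.04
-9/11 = -0.82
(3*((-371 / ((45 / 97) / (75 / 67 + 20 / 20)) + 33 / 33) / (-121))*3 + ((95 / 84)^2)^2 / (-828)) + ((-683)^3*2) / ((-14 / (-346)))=-26315875599668858161321943 / 1671004649825280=-15748535231.44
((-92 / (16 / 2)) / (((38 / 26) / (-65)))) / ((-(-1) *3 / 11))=213785 / 114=1875.31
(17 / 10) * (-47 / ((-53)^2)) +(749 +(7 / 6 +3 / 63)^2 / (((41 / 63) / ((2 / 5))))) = 3022693783 / 4030915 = 749.88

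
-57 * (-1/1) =57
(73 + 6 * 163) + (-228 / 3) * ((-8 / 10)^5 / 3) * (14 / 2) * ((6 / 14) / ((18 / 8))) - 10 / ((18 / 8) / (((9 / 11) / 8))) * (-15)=330686756 / 309375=1068.89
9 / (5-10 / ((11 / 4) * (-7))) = 693 / 425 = 1.63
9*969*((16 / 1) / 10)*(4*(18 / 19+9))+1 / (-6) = 16656187 / 30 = 555206.23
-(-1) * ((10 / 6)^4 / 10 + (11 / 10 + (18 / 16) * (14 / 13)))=3.08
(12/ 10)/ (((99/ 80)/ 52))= 1664/ 33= 50.42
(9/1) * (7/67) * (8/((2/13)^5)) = 23391459/268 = 87281.56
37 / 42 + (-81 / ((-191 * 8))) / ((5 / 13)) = 1.02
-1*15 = -15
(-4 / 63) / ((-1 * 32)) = 1 / 504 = 0.00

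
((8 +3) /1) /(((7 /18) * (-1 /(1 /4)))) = -99 /14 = -7.07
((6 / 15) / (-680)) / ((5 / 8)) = -0.00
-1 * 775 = -775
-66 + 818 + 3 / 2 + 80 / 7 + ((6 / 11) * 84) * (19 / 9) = 132695 / 154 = 861.66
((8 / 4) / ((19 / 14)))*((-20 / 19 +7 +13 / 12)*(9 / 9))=11221 / 1083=10.36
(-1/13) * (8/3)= -8/39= -0.21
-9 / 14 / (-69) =3 / 322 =0.01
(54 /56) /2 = 0.48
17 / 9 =1.89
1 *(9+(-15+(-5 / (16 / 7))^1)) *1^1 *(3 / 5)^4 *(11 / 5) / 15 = -38907 / 250000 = -0.16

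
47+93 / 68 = 3289 / 68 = 48.37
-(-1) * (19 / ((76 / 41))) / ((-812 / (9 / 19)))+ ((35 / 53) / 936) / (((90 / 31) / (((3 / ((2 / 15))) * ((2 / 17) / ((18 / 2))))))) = -86476253 / 14637361284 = -0.01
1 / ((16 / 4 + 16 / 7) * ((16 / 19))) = 0.19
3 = 3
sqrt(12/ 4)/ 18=sqrt(3)/ 18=0.10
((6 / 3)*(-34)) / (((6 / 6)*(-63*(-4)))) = -17 / 63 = -0.27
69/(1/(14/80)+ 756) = 483/5332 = 0.09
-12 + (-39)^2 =1509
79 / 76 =1.04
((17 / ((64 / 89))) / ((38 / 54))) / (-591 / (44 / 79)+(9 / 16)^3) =-9586368 / 302742941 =-0.03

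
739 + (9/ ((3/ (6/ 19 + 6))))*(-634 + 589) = -2159/ 19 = -113.63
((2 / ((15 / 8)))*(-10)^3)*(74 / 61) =-236800 / 183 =-1293.99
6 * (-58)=-348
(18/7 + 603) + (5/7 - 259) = 347.29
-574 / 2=-287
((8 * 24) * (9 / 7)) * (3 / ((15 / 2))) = 3456 / 35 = 98.74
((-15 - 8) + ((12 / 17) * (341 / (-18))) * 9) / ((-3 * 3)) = 15.93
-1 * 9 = -9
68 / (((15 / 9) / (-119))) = -24276 / 5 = -4855.20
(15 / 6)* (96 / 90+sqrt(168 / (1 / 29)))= 8 / 3+5* sqrt(1218)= 177.17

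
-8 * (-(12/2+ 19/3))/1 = 98.67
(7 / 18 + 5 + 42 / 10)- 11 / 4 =6.84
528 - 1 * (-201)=729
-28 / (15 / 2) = -56 / 15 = -3.73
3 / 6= 1 / 2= 0.50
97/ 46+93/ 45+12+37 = 36691/ 690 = 53.18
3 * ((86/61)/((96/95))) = 4085/976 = 4.19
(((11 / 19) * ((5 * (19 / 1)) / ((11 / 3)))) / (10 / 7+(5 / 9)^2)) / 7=243 / 197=1.23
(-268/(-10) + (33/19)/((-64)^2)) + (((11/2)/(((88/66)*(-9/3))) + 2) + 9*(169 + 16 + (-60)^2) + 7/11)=145929214231/4280320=34093.06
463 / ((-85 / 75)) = -408.53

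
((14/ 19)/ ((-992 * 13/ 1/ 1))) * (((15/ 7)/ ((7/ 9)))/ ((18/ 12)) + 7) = -433/ 857584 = -0.00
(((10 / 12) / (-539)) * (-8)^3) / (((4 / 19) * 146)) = 3040 / 118041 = 0.03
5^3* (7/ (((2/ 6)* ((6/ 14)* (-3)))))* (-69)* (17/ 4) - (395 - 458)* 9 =2397143/ 4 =599285.75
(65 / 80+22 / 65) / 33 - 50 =-571601 / 11440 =-49.97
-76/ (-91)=0.84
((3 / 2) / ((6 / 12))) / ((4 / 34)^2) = 867 / 4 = 216.75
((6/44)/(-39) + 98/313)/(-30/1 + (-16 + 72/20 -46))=-138575/39566956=-0.00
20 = 20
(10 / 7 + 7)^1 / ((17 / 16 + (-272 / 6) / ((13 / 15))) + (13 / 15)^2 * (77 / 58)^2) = -2322169200 / 13753916561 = -0.17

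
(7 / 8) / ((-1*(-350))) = 1 / 400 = 0.00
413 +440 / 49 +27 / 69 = 422.37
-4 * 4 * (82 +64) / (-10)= 1168 / 5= 233.60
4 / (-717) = -4 / 717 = -0.01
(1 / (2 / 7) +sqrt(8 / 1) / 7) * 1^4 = 3.90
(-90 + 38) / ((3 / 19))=-329.33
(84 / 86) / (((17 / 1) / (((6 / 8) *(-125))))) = -7875 / 1462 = -5.39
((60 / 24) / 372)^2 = 25 / 553536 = 0.00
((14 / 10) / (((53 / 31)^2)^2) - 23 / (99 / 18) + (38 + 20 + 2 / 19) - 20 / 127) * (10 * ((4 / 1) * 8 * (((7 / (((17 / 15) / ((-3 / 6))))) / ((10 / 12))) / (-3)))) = 75901745236626624 / 3560429632111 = 21318.14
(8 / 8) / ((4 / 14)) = 7 / 2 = 3.50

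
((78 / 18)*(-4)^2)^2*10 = 432640 / 9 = 48071.11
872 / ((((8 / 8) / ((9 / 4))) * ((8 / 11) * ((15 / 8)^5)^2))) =321854111744 / 64072265625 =5.02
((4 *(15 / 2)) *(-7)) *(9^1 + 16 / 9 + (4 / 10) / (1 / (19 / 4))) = -7987 / 3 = -2662.33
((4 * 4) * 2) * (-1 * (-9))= 288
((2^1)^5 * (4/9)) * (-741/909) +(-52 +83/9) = -148271/2727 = -54.37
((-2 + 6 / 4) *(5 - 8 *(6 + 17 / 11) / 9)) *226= 19097 / 99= 192.90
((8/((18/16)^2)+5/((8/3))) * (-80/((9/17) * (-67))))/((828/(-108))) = -902870/374463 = -2.41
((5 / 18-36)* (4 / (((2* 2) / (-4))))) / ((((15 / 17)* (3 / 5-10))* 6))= -10931 / 3807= -2.87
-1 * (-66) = 66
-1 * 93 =-93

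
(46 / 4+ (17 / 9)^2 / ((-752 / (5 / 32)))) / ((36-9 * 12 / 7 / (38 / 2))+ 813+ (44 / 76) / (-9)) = 2981084743 / 219868821504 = 0.01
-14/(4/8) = -28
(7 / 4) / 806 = 7 / 3224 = 0.00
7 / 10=0.70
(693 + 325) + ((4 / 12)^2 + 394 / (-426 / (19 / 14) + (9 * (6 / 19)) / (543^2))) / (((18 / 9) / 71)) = 95483957156 / 97693299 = 977.38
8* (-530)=-4240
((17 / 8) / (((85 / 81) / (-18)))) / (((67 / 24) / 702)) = -9165.81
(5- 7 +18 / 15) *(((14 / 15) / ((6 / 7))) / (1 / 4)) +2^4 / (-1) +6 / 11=-46874 / 2475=-18.94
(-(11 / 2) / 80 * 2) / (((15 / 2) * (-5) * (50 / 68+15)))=187 / 802500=0.00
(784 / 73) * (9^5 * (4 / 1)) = 185177664 / 73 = 2536680.33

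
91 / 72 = 1.26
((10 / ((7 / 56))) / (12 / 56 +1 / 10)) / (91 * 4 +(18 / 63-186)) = 1225 / 858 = 1.43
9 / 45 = 1 / 5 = 0.20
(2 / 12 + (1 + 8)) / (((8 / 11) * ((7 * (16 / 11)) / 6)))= 6655 / 896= 7.43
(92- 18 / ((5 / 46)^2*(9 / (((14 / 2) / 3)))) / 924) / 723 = 226642 / 1789425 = 0.13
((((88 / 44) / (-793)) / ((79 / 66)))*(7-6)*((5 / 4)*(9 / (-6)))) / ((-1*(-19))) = 495 / 2380586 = 0.00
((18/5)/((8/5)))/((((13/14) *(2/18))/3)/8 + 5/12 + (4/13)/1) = 88452/28645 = 3.09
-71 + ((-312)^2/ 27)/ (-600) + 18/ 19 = -325163/ 4275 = -76.06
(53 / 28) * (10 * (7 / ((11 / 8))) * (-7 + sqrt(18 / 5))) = -7420 / 11 + 636 * sqrt(10) / 11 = -491.71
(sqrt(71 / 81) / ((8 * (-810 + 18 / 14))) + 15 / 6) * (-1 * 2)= -5.00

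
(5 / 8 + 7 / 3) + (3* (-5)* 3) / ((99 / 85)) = -9419 / 264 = -35.68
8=8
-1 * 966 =-966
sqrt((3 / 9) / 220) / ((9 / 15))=sqrt(165) / 198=0.06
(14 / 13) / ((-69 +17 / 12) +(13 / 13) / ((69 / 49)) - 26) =-3864 / 333229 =-0.01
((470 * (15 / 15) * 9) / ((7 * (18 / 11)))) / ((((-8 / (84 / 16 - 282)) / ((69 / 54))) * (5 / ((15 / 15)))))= 1462593 / 448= 3264.72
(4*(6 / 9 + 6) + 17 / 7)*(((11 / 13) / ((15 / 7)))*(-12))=-2068 / 15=-137.87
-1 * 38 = -38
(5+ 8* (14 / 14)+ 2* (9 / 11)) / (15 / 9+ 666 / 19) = 57 / 143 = 0.40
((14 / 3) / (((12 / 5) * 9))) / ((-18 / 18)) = -35 / 162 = -0.22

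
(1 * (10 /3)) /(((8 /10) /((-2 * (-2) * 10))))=500 /3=166.67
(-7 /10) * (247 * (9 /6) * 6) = -15561 /10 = -1556.10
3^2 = 9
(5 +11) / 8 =2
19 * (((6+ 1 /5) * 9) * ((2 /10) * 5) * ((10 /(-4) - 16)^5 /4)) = -574362993.84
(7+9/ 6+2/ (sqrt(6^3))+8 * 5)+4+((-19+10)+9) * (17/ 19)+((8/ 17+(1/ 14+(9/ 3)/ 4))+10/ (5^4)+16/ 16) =sqrt(6)/ 18+3261077/ 59500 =54.94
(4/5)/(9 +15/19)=38/465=0.08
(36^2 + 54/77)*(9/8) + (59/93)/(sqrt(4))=41794637/28644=1459.11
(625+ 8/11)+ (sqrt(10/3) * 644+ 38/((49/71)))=366945/539+ 644 * sqrt(30)/3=1856.57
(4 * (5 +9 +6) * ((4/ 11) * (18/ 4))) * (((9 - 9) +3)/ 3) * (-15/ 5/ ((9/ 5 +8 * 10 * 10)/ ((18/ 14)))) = -194400/ 308693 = -0.63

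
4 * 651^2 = 1695204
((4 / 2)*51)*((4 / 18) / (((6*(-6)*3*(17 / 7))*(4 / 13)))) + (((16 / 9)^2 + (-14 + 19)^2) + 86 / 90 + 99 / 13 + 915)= 6679183 / 7020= 951.45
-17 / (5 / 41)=-697 / 5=-139.40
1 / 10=0.10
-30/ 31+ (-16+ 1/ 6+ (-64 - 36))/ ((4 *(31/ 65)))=-45895/ 744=-61.69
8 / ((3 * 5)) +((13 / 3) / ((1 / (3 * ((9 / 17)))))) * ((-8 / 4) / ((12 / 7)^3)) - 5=-19581 / 2720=-7.20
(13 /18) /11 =0.07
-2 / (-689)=2 / 689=0.00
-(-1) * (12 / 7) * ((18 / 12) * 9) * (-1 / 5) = -162 / 35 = -4.63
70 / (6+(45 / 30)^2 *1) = 280 / 33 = 8.48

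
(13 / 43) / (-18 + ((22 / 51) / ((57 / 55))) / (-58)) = -1095939 / 65276537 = -0.02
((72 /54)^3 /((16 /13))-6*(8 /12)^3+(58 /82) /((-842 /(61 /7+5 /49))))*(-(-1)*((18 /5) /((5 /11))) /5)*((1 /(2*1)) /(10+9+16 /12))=35354308 /6449141125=0.01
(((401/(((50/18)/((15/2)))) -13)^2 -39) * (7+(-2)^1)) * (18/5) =20595943.62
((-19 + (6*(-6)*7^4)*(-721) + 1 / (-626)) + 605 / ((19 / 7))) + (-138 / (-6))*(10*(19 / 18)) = 6671192642711 / 107046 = 62320802.67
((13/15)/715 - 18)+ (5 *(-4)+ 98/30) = -28654/825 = -34.73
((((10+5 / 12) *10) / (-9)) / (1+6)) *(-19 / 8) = 11875 / 3024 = 3.93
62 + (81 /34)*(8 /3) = 1162 /17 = 68.35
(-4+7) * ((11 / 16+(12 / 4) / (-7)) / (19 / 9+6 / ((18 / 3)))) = 783 / 3136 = 0.25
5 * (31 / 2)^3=148955 / 8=18619.38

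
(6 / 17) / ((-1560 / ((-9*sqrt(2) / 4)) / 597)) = 5373*sqrt(2) / 17680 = 0.43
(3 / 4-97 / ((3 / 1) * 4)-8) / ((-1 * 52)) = 23 / 78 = 0.29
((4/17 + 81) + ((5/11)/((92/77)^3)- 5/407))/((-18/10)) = -2195222179505/48489680448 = -45.27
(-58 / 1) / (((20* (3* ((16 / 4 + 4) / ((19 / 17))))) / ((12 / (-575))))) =551 / 195500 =0.00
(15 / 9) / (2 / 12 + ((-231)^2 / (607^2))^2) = 1357546656010 / 152839043527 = 8.88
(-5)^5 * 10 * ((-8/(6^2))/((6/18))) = 62500/3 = 20833.33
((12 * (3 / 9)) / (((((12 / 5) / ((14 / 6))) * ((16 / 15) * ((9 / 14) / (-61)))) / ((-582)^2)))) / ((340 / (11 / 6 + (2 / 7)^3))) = -10965295645 / 17136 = -639898.21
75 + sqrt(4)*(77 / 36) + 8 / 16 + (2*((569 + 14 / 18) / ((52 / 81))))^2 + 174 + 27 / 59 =282781257887 / 89739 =3151152.32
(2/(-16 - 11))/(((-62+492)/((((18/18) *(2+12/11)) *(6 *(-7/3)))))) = 476/63855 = 0.01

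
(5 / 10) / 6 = 1 / 12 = 0.08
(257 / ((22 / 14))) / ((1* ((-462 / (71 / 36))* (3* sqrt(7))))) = -0.09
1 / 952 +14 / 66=6697 / 31416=0.21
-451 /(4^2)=-28.19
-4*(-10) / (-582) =-20 / 291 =-0.07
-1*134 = -134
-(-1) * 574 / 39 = 574 / 39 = 14.72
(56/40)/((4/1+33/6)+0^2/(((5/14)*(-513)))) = 14/95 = 0.15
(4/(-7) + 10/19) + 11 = 1457/133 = 10.95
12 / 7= 1.71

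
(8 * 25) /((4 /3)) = 150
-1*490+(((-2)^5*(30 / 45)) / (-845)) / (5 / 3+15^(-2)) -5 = -494.98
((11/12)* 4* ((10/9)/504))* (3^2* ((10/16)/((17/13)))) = 3575/102816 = 0.03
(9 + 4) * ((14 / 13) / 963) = 14 / 963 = 0.01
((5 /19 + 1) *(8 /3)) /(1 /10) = 640 /19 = 33.68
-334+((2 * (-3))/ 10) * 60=-370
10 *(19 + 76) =950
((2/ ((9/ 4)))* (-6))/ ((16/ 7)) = -7/ 3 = -2.33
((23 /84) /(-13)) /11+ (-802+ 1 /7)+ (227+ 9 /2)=-6851153 /12012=-570.36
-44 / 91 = -0.48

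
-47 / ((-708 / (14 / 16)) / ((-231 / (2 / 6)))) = -75999 / 1888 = -40.25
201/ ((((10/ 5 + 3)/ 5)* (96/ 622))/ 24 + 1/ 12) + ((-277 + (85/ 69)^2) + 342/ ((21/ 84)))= 79311536/ 23805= 3331.72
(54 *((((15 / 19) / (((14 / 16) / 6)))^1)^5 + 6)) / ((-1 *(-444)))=871836560889111 / 1539784448041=566.21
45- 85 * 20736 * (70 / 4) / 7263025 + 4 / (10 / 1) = 41.15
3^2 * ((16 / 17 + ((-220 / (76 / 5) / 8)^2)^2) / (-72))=-105766107681 / 72596094976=-1.46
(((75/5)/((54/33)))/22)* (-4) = -5/3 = -1.67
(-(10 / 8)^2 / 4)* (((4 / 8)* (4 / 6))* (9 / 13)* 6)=-225 / 416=-0.54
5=5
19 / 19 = 1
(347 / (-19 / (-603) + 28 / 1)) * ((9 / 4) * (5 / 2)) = 9415845 / 135224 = 69.63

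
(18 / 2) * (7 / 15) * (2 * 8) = 336 / 5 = 67.20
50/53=0.94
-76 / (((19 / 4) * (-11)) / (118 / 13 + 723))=152272 / 143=1064.84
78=78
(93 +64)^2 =24649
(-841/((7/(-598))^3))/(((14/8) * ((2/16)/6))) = 34530333786624/2401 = 14381646724.96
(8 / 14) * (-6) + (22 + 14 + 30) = 438 / 7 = 62.57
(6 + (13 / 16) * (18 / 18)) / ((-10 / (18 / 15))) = -327 / 400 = -0.82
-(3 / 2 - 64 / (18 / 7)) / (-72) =-0.32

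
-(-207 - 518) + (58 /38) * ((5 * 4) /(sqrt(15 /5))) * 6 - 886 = -161 + 1160 * sqrt(3) /19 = -55.25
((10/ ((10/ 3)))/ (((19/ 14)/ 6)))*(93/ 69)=7812/ 437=17.88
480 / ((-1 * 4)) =-120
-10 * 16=-160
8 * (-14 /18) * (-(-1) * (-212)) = 11872 /9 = 1319.11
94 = 94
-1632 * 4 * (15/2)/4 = -12240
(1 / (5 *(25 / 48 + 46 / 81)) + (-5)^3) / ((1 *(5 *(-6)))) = 880579 / 211650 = 4.16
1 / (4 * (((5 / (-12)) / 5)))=-3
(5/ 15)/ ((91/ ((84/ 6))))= 2/ 39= 0.05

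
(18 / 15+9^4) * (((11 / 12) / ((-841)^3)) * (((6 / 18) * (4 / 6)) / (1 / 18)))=-120307 / 2974116605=-0.00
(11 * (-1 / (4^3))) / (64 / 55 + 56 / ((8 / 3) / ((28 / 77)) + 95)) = -0.10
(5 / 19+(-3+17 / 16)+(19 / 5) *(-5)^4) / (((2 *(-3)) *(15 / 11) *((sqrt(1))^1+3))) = -2645467 / 36480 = -72.52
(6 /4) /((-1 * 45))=-1 /30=-0.03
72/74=36/37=0.97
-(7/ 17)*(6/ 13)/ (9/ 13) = -14/ 51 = -0.27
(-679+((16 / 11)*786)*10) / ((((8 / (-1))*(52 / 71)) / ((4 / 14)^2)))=-8398661 / 56056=-149.83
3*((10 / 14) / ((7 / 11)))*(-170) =-28050 / 49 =-572.45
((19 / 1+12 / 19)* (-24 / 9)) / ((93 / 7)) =-20888 / 5301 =-3.94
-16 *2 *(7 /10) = -112 /5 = -22.40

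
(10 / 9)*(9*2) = 20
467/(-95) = -467/95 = -4.92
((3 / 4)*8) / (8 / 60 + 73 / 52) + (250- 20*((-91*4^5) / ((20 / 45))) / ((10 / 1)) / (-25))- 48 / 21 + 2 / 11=-16521.32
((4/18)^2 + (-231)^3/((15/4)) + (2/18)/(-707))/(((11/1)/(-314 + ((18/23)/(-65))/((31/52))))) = 6544407616859762/69743025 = 93836016.10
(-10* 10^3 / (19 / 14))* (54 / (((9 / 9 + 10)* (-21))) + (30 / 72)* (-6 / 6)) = 3005000 / 627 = 4792.66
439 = 439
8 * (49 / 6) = 196 / 3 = 65.33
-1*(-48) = 48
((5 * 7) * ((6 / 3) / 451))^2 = 4900 / 203401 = 0.02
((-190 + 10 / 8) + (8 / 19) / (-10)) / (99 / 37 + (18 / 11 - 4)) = -29198587 / 48260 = -605.03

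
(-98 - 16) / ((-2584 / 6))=9 / 34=0.26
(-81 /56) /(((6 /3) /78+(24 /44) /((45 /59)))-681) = 0.00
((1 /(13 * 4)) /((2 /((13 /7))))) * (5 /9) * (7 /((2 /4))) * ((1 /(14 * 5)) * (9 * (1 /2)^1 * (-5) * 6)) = -15 /56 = -0.27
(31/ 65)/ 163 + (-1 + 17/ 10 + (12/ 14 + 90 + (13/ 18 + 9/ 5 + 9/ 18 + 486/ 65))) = 136245989/ 1334970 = 102.06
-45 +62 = 17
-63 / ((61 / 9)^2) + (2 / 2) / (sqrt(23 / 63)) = -5103 / 3721 + 3 * sqrt(161) / 23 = 0.28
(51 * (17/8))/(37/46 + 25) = 19941/4748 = 4.20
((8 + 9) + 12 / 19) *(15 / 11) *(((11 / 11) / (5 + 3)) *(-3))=-15075 / 1672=-9.02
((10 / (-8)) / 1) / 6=-5 / 24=-0.21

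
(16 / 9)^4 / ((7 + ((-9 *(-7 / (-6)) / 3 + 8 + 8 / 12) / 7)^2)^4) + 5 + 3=251095541626208904 / 31374853039329361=8.00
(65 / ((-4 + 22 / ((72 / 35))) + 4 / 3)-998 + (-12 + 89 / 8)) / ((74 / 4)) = -2290679 / 42772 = -53.56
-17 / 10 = -1.70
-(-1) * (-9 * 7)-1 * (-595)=532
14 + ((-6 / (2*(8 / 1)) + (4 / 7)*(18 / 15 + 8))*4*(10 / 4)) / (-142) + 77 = 360449 / 3976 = 90.66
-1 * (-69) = 69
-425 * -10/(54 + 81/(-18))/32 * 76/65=8075/2574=3.14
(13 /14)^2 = 169 /196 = 0.86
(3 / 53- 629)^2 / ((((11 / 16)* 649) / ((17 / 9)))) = 302234311232 / 180481059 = 1674.60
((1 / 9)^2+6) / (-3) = -487 / 243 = -2.00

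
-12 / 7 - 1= -19 / 7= -2.71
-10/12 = -5/6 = -0.83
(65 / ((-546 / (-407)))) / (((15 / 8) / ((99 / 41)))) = 17908 / 287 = 62.40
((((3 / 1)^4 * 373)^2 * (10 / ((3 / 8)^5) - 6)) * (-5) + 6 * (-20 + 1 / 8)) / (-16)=24508947944997 / 64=382952311640.58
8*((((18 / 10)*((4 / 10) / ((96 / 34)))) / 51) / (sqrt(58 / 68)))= sqrt(986) / 725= 0.04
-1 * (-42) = 42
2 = 2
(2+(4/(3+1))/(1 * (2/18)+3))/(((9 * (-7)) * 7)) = -65/12348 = -0.01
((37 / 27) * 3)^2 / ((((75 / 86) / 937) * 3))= 110316758 / 18225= 6053.05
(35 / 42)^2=25 / 36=0.69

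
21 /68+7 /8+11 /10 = 1553 /680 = 2.28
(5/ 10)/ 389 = 1/ 778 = 0.00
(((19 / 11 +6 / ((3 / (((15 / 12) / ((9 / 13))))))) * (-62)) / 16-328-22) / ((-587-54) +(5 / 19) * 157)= 11156173 / 18048096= 0.62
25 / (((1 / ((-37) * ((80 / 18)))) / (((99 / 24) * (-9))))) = 152625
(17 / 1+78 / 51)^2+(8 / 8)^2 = 99514 / 289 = 344.34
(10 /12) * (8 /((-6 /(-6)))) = 20 /3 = 6.67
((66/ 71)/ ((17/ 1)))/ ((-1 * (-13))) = 0.00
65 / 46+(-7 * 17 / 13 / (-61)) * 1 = 57019 / 36478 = 1.56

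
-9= -9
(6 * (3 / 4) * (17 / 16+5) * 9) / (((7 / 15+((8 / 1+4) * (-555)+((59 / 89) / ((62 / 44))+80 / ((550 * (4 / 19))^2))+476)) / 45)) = -44262669763125 / 24769746413624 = -1.79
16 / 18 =8 / 9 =0.89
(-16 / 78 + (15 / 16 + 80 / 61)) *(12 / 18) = 77797 / 57096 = 1.36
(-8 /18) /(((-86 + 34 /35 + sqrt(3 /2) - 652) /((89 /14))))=31150* sqrt(6) /11977772013 + 45916880 /11977772013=0.00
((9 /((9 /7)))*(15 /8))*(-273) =-28665 /8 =-3583.12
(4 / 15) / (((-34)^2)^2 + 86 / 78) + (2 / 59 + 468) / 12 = 3597907261553 / 92247350190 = 39.00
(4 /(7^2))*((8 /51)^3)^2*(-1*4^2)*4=-67108864 /862218102249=-0.00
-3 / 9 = -1 / 3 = -0.33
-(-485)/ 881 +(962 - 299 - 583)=70965/ 881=80.55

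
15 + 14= 29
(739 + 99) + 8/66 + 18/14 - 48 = 182815/231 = 791.41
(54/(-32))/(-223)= 27/3568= 0.01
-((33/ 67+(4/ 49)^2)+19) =-3136778/ 160867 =-19.50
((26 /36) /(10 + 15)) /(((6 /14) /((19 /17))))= 1729 /22950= 0.08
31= 31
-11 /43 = -0.26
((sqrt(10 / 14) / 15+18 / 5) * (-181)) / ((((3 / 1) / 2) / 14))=-6176.78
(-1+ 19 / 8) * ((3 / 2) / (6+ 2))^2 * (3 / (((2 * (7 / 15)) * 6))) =1485 / 57344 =0.03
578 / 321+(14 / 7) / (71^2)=2914340 / 1618161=1.80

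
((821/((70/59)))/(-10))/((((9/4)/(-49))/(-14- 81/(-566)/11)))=-29527494059/1400850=-21078.27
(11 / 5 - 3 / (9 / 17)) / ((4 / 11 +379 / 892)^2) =-5006317888 / 897917535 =-5.58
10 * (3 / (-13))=-30 / 13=-2.31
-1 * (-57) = 57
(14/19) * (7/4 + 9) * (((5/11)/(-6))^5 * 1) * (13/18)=-12228125/856595481984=-0.00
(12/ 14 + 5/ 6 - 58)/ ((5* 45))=-473/ 1890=-0.25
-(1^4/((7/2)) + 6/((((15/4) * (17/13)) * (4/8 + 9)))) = -4686/11305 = -0.41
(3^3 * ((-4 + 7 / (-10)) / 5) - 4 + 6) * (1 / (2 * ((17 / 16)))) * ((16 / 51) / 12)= -18704 / 65025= -0.29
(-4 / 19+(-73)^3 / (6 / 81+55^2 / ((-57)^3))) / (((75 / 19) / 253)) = -346311794747083 / 801975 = -431823678.73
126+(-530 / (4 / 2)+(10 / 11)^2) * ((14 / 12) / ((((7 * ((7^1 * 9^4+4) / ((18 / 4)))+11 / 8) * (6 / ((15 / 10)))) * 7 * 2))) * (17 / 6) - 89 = 92124852463 / 2489875564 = 37.00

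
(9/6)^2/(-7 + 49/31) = -93/224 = -0.42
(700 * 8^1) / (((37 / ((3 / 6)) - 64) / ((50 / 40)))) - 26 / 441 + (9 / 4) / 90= 12347401 / 17640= 699.97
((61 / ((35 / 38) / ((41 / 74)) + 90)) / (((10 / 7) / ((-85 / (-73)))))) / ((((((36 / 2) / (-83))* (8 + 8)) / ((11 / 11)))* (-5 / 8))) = 0.25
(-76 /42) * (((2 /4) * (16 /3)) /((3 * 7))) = -0.23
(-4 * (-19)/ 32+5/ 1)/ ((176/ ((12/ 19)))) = 177/ 6688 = 0.03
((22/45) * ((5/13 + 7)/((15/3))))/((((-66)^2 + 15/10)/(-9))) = -1408/944125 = -0.00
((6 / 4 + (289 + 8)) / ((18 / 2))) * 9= 597 / 2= 298.50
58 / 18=29 / 9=3.22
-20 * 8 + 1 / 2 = -319 / 2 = -159.50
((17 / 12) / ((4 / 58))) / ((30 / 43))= 21199 / 720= 29.44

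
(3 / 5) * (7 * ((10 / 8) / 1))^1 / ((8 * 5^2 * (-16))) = -0.00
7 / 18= 0.39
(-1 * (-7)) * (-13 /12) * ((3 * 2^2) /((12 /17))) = -1547 /12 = -128.92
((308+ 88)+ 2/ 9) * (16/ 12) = 14264/ 27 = 528.30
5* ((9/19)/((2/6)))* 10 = 1350/19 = 71.05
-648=-648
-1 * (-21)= 21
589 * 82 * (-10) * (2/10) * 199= -19222604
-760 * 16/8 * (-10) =15200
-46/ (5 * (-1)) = 46/ 5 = 9.20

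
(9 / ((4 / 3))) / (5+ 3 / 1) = 27 / 32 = 0.84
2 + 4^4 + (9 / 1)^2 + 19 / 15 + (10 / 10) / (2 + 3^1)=5107 / 15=340.47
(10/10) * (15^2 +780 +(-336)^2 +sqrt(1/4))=227803/2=113901.50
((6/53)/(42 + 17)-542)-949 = -4662351/3127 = -1491.00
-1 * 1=-1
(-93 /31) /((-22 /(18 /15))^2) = -27 /3025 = -0.01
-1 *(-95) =95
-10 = -10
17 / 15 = 1.13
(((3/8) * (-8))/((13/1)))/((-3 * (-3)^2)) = 1/117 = 0.01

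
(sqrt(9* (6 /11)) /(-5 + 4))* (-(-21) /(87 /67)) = -1407* sqrt(66) /319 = -35.83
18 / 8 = 9 / 4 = 2.25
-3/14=-0.21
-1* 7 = -7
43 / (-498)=-43 / 498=-0.09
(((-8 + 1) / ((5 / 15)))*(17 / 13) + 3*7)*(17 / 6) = -18.31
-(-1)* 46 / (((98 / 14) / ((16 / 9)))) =736 / 63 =11.68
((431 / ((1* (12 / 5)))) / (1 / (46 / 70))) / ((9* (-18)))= -0.73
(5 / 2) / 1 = 5 / 2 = 2.50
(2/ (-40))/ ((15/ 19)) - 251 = -75319/ 300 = -251.06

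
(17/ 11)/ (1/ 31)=527/ 11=47.91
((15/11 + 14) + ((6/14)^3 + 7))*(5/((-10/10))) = -423375/3773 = -112.21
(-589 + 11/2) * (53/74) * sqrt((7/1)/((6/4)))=-20617 * sqrt(42)/148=-902.79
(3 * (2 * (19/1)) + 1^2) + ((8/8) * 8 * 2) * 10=275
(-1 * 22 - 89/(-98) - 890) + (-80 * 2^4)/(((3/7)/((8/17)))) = -11578277/4998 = -2316.58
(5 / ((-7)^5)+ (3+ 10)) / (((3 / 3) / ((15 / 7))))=3277290 / 117649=27.86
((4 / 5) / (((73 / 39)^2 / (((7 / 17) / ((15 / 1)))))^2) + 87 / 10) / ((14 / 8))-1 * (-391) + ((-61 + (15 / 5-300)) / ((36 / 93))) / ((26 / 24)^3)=-5229085832687572873 / 15777107808746375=-331.44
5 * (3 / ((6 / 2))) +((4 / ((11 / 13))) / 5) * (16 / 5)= 2207 / 275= 8.03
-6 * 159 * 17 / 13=-16218 / 13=-1247.54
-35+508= 473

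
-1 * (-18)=18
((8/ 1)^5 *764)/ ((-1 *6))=-12517376/ 3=-4172458.67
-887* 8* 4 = -28384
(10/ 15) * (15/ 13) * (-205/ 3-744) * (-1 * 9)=73110/ 13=5623.85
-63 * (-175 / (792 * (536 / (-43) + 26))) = 52675 / 51216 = 1.03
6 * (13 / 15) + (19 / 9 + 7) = 644 / 45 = 14.31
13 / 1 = 13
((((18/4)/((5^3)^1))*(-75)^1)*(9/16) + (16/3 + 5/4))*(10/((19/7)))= 17017/912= 18.66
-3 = -3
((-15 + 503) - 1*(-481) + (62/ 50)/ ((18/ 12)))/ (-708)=-72737/ 53100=-1.37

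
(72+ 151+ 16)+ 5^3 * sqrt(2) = 415.78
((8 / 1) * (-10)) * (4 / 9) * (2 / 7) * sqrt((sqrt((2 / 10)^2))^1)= -128 * sqrt(5) / 63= -4.54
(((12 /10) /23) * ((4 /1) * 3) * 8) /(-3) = -1.67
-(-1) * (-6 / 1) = -6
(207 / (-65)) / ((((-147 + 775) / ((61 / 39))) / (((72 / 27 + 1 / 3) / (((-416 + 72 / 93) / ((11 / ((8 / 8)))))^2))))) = -1468280187 / 87924197853440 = -0.00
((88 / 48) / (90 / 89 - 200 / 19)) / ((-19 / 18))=2937 / 16090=0.18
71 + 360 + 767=1198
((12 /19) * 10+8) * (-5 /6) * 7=-4760 /57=-83.51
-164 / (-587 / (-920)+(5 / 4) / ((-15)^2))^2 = -11243577600 / 28398241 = -395.93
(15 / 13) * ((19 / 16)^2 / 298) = 5415 / 991744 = 0.01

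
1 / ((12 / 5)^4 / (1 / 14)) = 625 / 290304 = 0.00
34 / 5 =6.80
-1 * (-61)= 61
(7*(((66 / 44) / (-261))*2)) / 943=-7 / 82041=-0.00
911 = 911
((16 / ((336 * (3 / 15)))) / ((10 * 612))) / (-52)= -0.00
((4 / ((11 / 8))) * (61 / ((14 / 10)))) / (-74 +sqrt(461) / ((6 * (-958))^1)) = -23862451368960 / 13931172905111 +56100480 * sqrt(461) / 13931172905111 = -1.71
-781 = -781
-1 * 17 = -17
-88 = -88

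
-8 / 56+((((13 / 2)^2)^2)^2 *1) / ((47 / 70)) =199854020629 / 42112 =4745773.67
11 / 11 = 1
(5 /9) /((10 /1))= 1 /18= 0.06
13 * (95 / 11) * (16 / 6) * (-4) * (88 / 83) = -316160 / 249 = -1269.72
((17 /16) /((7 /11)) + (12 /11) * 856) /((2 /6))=3457563 /1232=2806.46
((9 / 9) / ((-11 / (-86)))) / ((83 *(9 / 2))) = 172 / 8217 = 0.02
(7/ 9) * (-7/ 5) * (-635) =6223/ 9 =691.44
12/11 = 1.09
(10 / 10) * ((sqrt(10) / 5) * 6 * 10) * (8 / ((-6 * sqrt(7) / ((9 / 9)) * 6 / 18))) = -48 * sqrt(70) / 7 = -57.37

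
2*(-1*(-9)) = 18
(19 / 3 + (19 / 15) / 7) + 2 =298 / 35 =8.51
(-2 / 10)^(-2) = 25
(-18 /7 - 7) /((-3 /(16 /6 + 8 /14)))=4556 /441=10.33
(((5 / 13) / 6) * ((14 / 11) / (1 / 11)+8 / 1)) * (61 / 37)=3355 / 1443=2.33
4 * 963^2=3709476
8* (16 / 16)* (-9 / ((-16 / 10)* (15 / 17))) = 51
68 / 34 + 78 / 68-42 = -38.85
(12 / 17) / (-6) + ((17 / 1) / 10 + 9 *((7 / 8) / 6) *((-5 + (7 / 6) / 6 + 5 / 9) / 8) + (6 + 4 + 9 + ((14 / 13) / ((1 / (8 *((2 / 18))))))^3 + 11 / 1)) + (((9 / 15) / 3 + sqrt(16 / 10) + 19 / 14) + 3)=2 *sqrt(10) / 5 + 17720806622093 / 487915384320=37.58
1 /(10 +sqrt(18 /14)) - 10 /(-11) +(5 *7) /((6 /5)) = 30.17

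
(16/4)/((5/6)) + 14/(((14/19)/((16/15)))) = 376/15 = 25.07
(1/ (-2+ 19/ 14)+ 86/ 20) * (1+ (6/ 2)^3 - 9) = 4693/ 90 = 52.14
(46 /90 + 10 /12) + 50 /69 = 4283 /2070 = 2.07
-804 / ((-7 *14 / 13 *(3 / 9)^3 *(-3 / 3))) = -2879.63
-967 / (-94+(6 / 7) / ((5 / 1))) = 33845 / 3284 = 10.31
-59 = -59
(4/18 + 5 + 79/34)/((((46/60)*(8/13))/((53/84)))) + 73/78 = 112999013/10247328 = 11.03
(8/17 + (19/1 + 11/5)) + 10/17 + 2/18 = 17113/765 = 22.37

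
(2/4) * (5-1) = 2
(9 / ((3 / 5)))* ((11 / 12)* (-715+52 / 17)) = -665665 / 68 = -9789.19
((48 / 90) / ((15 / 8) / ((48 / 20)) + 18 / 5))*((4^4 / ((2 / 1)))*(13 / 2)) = 212992 / 2103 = 101.28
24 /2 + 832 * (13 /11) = 10948 /11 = 995.27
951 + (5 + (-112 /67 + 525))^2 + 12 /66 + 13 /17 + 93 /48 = 3761842765037 /13431088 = 280084.74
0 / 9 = 0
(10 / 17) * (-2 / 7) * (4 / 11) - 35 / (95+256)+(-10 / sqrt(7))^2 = 14.12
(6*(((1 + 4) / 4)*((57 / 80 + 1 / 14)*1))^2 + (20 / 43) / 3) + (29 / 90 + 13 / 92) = 28493759611 / 4466165760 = 6.38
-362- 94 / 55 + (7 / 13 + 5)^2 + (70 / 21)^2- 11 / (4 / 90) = -95270233 / 167310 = -569.42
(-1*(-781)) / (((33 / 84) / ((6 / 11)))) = 11928 / 11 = 1084.36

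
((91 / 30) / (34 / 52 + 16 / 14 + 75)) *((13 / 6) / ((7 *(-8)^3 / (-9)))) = 15379 / 71562240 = 0.00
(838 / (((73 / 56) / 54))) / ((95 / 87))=220467744 / 6935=31790.59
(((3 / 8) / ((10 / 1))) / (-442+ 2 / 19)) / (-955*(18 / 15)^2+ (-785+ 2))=19 / 483206592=0.00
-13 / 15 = -0.87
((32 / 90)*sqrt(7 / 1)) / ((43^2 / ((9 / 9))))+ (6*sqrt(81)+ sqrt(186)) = 16*sqrt(7) / 83205+ sqrt(186)+ 54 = 67.64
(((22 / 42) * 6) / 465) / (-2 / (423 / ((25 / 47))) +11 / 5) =145794 / 47401697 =0.00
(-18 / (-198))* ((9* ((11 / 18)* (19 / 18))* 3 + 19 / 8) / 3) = 475 / 792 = 0.60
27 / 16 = 1.69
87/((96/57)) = 1653/32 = 51.66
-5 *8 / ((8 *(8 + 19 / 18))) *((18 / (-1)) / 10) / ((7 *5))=162 / 5705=0.03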